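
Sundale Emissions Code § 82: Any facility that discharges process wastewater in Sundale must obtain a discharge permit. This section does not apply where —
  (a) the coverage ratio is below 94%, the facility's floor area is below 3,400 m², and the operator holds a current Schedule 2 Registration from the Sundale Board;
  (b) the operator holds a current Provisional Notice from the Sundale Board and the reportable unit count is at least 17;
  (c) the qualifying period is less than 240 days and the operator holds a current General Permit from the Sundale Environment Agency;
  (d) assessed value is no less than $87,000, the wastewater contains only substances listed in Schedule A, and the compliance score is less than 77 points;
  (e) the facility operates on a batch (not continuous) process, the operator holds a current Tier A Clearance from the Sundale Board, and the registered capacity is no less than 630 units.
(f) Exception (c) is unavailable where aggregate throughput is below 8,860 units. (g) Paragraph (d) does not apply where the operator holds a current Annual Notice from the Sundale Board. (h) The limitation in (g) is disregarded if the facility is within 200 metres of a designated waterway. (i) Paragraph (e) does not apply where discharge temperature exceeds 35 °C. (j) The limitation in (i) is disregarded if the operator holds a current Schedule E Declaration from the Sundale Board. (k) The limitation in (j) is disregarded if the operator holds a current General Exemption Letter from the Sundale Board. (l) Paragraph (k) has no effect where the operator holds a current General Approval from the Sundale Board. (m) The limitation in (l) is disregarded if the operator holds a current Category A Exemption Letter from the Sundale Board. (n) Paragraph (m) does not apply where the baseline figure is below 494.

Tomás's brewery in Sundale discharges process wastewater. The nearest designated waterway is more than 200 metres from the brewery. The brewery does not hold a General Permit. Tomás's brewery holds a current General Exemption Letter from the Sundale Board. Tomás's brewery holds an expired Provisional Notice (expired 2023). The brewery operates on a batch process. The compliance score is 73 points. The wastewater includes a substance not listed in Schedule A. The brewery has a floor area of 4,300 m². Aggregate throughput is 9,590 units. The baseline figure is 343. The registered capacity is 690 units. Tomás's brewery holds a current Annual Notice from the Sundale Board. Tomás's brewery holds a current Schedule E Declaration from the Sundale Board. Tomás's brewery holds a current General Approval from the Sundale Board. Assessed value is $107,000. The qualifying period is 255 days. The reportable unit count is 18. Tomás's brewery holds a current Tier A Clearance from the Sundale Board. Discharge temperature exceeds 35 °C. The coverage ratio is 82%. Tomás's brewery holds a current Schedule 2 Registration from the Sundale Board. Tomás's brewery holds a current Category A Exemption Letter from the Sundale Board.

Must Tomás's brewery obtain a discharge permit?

No — exception (e) applies; Tomás's brewery is not required to obtain a discharge permit.

Exception (a) does not apply: the facility's floor area is 4,300 m², not below 3,400 m².
Exception (b) requires that the operator holds a current Provisional Notice from the Sundale Board; but no current Provisional Notice is held, so (b) is unavailable.
Exception (c) does not apply: the qualifying period is 255 days, not less than 240 days.
Exception (d) requires that the wastewater contains only substances listed in Schedule A; but the wastewater includes a non-Schedule-A substance, so (d) is unavailable.
Exception (e)'s conditions are all satisfied: the facility operates on a batch process; a current Tier A Clearance is held; the registered capacity is 690 units, meeting the 630 units threshold. Considering the limiting provisions: (i) is triggered (discharge temperature exceeds 35 °C), but is overridden by (j): (j) operates — a current Schedule E Declaration is held. (k) would limit (j) — a current General Exemption Letter is held — but (l) sets (k) aside: (l) operates against (k): a current General Approval is held. (m) applies (a current Category A Exemption Letter is held), but yields to (n): (n) operates against (m): the baseline figure is 343, below the 494 limit. Exception (e) stands.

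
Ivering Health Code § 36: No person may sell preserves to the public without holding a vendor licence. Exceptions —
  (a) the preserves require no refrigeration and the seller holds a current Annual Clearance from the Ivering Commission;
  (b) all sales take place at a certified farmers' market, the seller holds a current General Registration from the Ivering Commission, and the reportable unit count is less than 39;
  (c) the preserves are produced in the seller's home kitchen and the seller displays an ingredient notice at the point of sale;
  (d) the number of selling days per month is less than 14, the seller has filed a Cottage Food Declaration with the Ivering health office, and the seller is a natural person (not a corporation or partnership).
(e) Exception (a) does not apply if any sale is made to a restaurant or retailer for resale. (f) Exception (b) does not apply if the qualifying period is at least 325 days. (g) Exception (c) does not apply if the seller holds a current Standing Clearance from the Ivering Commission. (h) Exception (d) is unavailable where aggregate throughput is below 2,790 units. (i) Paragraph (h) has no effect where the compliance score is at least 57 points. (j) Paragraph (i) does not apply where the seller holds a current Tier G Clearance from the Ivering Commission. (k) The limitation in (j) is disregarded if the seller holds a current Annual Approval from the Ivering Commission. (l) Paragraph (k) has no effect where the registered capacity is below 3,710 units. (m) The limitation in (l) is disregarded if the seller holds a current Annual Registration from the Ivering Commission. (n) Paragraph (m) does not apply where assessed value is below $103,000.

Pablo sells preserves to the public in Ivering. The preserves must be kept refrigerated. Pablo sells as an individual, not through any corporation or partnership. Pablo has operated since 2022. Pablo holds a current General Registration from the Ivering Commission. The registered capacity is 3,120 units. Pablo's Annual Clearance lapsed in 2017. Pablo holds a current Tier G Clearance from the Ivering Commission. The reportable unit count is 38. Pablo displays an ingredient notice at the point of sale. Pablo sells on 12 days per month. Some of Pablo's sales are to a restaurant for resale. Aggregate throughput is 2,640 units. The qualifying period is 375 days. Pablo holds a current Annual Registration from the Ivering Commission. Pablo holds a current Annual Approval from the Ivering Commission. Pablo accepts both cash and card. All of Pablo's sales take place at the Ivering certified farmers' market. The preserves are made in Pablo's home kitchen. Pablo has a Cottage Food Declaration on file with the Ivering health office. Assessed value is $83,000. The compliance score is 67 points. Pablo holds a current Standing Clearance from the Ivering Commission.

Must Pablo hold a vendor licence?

Exception (a) fails — the preserves require refrigeration.
Exception (b)'s conditions are all satisfied: all sales are at a certified farmers' market; a current General Registration is held; the reportable unit count is 38, less than the 39 limit. However, paragraph (f) must be considered: (f) operates against (b): the qualifying period is 375 days, meeting the 325 days threshold. Exception (b) does not apply.
All of (c)'s requirements are met (the preserves are home-kitchen produced; an ingredient notice is displayed). Turning to paragraph (g): (g) operates against (c): a current Standing Clearance is held. Exception (c) does not apply.
Exception (d)'s conditions are all satisfied: the number of selling days per month is 12, less than the 14 limit; a Cottage Food Declaration is on file; the seller is a natural person. However, paragraphs (h)–(n) must be considered: (h) applies — aggregate throughput is 2,640 units, below the 2,790 units limit. (i) applies (the compliance score is 67 points, meeting the 57 points threshold), but is itself disapplied by (j): (j) operates against (i): a current Tier G Clearance is held. (k) is triggered (a current Annual Approval is held), but is displaced by (l): (l) is triggered — the registered capacity is 3,120 units, below the 3,710 units limit. (m) would limit (l) — a current Annual Registration is held — but (n) sets (m) aside: (n) operates against (m): assessed value is $83,000, below the $103,000 limit. (d) is therefore removed.
No exception displaces § 36.

Yes — Pablo must hold a vendor licence.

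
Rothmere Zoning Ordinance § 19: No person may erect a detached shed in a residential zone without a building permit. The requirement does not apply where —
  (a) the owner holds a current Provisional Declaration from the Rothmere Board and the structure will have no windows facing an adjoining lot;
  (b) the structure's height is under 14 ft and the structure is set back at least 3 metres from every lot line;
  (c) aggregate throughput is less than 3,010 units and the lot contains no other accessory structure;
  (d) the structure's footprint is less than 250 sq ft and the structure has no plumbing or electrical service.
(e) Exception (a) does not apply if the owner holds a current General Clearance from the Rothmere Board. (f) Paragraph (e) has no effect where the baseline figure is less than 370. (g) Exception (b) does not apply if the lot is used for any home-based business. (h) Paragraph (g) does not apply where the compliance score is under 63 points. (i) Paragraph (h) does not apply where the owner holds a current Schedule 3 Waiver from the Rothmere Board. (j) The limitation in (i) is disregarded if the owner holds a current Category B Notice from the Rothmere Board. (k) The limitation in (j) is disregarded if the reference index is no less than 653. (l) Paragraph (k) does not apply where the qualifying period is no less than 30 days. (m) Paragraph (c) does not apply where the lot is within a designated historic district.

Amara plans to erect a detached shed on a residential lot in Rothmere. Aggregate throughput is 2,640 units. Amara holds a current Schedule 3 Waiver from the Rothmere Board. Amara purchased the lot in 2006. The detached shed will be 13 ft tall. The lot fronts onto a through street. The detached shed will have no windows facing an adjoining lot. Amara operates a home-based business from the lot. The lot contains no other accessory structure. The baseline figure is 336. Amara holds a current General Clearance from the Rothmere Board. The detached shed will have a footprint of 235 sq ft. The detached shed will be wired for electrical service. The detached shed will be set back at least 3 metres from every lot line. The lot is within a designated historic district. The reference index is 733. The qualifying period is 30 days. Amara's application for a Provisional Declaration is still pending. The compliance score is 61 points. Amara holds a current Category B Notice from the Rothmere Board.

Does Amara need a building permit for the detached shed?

Exception (a) fails — there is no Provisional Declaration in force.
Exception (b): the structure's height is 13 ft, under the 14 ft limit; the setback is at least 3 m on every side — every condition holds. As to paragraphs (g)–(l): (g) applies (a home-based business operates on the lot), but yields to (h): (h) is triggered — the compliance score is 61 points, under the 63 points limit. (i) would limit (h) — a current Schedule 3 Waiver is held — but (j) sets (i) aside: (j) is engaged — a current Category B Notice is held. (k) would limit (j) — the reference index is 733, meeting the 653 threshold — but (l) sets (k) aside: (l) applies — the qualifying period is 30 days, meeting the 30 days threshold. So (b) applies.
Exception (c): aggregate throughput is 2,640 units, less than the 3,010 units limit; the lot has no other accessory structure — every condition holds. However, paragraph (m) must be considered: (m) operates against (c): the lot is in a historic district. (c) is therefore removed.
Exception (d) does not apply: electrical service is planned.

No — exception (b) applies; Amara does not need a building permit.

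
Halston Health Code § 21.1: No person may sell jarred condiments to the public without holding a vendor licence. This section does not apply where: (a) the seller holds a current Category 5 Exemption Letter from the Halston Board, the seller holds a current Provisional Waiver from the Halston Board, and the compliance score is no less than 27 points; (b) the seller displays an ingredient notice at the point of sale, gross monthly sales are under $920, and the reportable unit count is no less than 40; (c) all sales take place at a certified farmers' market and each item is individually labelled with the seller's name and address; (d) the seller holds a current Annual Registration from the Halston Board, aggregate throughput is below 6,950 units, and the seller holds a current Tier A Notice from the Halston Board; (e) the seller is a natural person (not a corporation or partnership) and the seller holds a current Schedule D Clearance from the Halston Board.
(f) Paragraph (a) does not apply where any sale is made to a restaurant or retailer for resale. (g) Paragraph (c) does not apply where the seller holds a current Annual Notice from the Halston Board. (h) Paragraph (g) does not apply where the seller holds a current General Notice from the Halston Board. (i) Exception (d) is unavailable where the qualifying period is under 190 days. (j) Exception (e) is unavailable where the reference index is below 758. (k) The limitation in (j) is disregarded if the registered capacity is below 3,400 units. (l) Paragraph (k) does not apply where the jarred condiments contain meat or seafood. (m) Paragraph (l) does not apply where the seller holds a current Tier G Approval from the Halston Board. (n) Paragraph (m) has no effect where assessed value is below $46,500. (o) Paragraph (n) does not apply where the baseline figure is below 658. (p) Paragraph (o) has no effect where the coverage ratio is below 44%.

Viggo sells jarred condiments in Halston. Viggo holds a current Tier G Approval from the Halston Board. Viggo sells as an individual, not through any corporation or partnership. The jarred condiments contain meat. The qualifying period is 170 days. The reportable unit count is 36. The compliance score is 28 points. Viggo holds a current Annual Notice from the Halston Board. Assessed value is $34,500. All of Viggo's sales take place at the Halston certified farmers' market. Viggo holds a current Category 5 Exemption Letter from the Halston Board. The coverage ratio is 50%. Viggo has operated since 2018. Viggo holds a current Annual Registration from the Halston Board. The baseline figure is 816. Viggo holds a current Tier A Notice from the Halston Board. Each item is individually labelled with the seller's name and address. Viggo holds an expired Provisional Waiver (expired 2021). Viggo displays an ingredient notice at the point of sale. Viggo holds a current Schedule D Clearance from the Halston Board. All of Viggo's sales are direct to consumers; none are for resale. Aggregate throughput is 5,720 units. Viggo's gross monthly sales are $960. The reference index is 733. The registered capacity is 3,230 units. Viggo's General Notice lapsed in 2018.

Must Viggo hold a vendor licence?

Exception (a) requires that the seller holds a current Provisional Waiver from the Halston Board; but no current Provisional Waiver is held, so (a) is unavailable.
Exception (b) does not apply: gross monthly sales are $960, not under $920.
Exception (c): all sales are at a certified farmers' market; items are individually labelled — every condition holds. But: (g) is engaged — a current Annual Notice is held. (h) does not operate here (no current General Notice is held), so (g) stands. (c) is therefore removed.
Exception (d) is satisfied on its face — a current Annual Registration is held; aggregate throughput is 5,720 units, below the 6,950 units limit; a current Tier A Notice is held. Turning to paragraph (i): (i) applies — the qualifying period is 170 days, under the 190 days limit. Exception (d) does not apply.
Exception (e)'s conditions are all satisfied: the seller is a natural person; a current Schedule D Clearance is held. Turning to paragraphs (j)–(p): (j) is engaged — the reference index is 733, below the 758 limit. (k) is triggered (the registered capacity is 3,230 units, below the 3,400 units limit), but yields to (l): (l) operates against (k): the jarred condiments contain meat. (m) is engaged (a current Tier G Approval is held), but yields to (n): (n) is engaged — assessed value is $34,500, below the $46,500 limit. (o), which would lift (n), is inapplicable — the baseline figure is 816, not below 658. So (e) is unavailable.
Every exception is unavailable, so the rule governs.

Yes — Viggo must hold a vendor licence.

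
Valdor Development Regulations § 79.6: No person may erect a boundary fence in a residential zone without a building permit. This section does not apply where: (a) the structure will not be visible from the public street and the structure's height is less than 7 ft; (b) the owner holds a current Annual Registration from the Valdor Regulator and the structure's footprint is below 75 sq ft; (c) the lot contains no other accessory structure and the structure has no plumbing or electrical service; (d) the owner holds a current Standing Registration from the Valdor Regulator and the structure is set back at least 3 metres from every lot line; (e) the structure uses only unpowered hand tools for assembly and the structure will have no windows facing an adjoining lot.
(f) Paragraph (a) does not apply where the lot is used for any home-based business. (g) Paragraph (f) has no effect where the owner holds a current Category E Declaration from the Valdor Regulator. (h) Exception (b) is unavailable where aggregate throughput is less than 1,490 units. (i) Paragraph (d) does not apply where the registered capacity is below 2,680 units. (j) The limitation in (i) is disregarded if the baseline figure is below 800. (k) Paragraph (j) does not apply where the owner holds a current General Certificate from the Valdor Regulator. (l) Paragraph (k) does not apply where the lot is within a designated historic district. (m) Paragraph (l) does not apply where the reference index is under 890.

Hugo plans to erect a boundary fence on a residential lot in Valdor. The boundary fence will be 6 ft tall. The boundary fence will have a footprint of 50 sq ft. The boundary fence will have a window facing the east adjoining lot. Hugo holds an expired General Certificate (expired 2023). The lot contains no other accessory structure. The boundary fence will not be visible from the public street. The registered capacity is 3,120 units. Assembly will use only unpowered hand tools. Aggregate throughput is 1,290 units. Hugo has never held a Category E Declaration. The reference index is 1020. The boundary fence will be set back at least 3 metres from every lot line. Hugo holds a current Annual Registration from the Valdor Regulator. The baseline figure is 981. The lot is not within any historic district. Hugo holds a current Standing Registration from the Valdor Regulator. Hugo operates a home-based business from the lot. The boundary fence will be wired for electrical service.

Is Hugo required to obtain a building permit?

No — exception (d) applies; Hugo does not need a building permit.

Exception (a): the structure will not be visible from the street; the structure's height is 6 ft, less than the 7 ft limit — every condition holds. Turning to paragraphs (f)–(g): (f) operates — a home-based business operates on the lot. (g), which would lift (f), is inapplicable — there is no Category E Declaration in force. Exception (a) does not apply.
Exception (b) is satisfied on its face — a current Annual Registration is held; the structure's footprint is 50 sq ft, below the 75 sq ft limit. However, paragraph (h) must be considered: (h) is engaged — aggregate throughput is 1,290 units, less than the 1,490 units limit. (b) is therefore removed.
Exception (c) fails — electrical service is planned.
Exception (d)'s conditions are all satisfied: a current Standing Registration is held; the setback is at least 3 m on every side. Considering the limiting provisions: (i) is not triggered — the registered capacity is 3,120 units, not below 2,680 units. Exception (d) stands.
Exception (e) does not apply: a window faces an adjoining lot.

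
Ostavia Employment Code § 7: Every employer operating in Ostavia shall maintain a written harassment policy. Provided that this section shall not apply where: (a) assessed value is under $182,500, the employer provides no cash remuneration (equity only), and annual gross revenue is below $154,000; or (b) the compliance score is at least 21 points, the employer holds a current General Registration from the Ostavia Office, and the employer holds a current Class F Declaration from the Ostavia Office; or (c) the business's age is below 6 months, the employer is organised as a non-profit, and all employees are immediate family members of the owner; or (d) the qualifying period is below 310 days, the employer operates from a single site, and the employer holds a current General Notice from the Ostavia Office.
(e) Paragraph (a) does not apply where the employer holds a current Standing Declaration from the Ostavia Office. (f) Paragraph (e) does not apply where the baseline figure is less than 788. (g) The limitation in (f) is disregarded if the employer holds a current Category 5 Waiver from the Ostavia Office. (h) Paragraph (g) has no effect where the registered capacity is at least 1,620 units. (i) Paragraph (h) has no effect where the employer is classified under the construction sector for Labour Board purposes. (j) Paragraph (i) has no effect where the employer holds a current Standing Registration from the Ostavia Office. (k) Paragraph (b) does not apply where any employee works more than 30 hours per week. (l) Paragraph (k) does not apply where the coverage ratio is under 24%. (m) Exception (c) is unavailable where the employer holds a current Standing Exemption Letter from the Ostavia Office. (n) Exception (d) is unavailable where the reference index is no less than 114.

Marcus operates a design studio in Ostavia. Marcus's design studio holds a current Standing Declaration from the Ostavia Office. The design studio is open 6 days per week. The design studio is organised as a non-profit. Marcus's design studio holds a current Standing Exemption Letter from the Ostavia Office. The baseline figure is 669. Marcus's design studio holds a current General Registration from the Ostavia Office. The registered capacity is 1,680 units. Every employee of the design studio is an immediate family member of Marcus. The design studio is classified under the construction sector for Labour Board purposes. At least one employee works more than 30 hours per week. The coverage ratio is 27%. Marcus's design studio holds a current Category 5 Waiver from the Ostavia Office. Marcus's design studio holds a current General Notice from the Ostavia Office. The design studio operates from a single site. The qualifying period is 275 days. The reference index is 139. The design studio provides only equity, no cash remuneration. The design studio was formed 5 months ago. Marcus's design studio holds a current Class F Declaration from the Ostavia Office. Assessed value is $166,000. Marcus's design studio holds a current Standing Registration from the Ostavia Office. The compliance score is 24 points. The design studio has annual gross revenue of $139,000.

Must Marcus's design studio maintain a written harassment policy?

No — exception (a) applies; Marcus's design studio is not required to maintain a written harassment policy.

Exception (a) is satisfied on its face — assessed value is $166,000, under the $182,500 limit; remuneration is equity-only; annual gross revenue is $139,000, below the $154,000 limit. As to paragraphs (e)–(j): (e) is triggered (a current Standing Declaration is held), but is overridden by (f): (f) operates — the baseline figure is 669, less than the 788 limit. (g) operates (a current Category 5 Waiver is held), but is overridden by (h): (h) operates against (g): the registered capacity is 1,680 units, meeting the 1,620 units threshold. (i) is triggered (the design studio is classified under the construction sector), but yields to (j): (j) operates against (i): a current Standing Registration is held. So (a) applies.
Exception (b)'s conditions are all satisfied: the compliance score is 24 points, meeting the 21 points threshold; a current General Registration is held; a current Class F Declaration is held. Turning to paragraphs (k)–(l): (k) operates against (b): at least one employee exceeds 30 hours/week. (l) is inapplicable (the coverage ratio is 27%, not under 24%), so (k) stands. (b) is therefore removed.
Exception (c): the business's age is 5 months, below the 6 months limit; the employer is a non-profit; every employee is an immediate family member — every condition holds. But: (m) operates against (c): a current Standing Exemption Letter is held. Exception (c) does not apply.
All of (d)'s requirements are met (the qualifying period is 275 days, below the 310 days limit; the employer operates from a single site; a current General Notice is held). Turning to paragraph (n): (n) is engaged — the reference index is 139, meeting the 114 threshold. So (d) is unavailable.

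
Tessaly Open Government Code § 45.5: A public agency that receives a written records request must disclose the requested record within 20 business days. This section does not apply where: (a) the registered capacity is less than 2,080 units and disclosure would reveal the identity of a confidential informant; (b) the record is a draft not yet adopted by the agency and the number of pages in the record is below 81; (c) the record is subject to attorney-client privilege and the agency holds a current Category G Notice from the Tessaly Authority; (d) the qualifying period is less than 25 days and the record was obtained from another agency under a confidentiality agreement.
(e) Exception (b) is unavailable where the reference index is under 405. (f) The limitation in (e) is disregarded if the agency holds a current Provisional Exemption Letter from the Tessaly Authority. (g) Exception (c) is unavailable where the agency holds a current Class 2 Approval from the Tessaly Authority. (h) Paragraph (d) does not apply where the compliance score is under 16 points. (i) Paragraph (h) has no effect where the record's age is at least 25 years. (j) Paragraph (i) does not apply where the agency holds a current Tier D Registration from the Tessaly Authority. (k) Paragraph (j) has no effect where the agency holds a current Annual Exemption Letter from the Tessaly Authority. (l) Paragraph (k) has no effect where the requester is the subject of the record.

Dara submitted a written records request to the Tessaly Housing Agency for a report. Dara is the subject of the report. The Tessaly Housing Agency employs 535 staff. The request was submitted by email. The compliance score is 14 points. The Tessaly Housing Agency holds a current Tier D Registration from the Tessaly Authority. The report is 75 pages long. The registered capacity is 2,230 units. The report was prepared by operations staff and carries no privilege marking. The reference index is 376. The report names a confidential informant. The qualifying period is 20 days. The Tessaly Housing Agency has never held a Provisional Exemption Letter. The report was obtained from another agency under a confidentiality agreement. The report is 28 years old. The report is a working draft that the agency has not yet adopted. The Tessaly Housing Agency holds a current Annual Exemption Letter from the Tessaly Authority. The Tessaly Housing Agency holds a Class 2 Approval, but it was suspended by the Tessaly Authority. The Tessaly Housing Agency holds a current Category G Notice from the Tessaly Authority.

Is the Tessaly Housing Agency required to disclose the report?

Yes — the Tessaly Housing Agency must disclose the report.

Exception (a) does not apply: the registered capacity is 2,230 units, not less than 2,080 units.
Exception (b): the report is an unadopted draft; the number of pages in the record is 75, below the 81 limit — every condition holds. But applying paragraphs (e)–(f): (e) operates against (b): the reference index is 376, under the 405 limit. (f) does not operate here (there is no Provisional Exemption Letter in force), so (e) stands. (b) is therefore removed.
Exception (c) fails — the report carries no privilege marking.
Exception (d): the qualifying period is 20 days, less than the 25 days limit; the report was obtained under a confidentiality agreement — every condition holds. Turning to paragraphs (h)–(l): (h) operates — the compliance score is 14 points, under the 16 points limit. (i) operates (the record's age is 28 years, meeting the 25 years threshold), but is set aside by (j): (j) applies — a current Tier D Registration is held. (k) applies (a current Annual Exemption Letter is held), but is overridden by (l): (l) operates — Dara is the subject of the report. So (d) is unavailable.
Every exception is unavailable, so the rule governs.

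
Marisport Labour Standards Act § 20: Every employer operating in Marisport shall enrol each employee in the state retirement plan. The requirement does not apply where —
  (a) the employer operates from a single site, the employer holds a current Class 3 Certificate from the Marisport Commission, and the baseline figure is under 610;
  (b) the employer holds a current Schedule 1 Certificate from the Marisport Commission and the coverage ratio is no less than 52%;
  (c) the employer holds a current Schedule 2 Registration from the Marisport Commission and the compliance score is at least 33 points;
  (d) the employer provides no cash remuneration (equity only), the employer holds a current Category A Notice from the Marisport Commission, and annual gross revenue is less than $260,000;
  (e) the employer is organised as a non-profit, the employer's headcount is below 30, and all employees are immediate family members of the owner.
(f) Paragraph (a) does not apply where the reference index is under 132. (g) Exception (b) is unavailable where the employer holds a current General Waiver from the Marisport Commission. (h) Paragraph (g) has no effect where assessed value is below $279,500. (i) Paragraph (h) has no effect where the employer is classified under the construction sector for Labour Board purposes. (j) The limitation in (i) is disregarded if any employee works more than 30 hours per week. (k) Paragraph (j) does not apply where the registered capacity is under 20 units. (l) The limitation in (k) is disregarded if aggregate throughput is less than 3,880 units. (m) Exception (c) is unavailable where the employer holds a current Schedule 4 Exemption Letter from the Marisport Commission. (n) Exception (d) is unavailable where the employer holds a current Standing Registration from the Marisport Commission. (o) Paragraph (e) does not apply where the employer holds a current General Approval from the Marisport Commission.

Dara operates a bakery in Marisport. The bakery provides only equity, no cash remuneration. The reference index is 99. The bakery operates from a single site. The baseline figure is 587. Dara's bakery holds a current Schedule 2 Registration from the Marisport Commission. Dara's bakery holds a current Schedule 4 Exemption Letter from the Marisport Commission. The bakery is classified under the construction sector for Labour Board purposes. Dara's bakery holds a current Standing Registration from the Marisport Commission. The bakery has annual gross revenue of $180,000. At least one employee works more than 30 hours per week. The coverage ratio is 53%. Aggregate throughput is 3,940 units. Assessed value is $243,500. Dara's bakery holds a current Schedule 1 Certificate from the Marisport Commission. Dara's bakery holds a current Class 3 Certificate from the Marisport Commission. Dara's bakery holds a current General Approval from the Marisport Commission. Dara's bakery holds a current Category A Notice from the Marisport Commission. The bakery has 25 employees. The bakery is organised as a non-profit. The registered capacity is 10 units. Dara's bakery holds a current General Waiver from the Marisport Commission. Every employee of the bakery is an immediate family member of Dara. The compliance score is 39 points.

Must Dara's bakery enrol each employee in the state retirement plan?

All of (a)'s requirements are met (the employer operates from a single site; a current Class 3 Certificate is held; the baseline figure is 587, under the 610 limit). But: (f) is engaged — the reference index is 99, under the 132 limit. Exception (a) does not apply.
Exception (b): a current Schedule 1 Certificate is held; the coverage ratio is 53%, meeting the 52% threshold — every condition holds. But: (g) operates against (b): a current General Waiver is held. (h) would limit (g) — assessed value is $243,500, below the $279,500 limit — but (i) sets (h) aside: (i) operates against (h): the bakery is classified under the construction sector. (j) is engaged (at least one employee exceeds 30 hours/week), but yields to (k): (k) is engaged — the registered capacity is 10 units, under the 20 units limit. (l), which would lift (k), is not triggered — aggregate throughput is 3,940 units, not less than 3,880 units. So (b) is unavailable.
Exception (c)'s conditions are all satisfied: a current Schedule 2 Registration is held; the compliance score is 39 points, meeting the 33 points threshold. But applying paragraph (m): (m) operates against (c): a current Schedule 4 Exemption Letter is held. Exception (c) does not apply.
Exception (d): remuneration is equity-only; a current Category A Notice is held; annual gross revenue is $180,000, less than the $260,000 limit — every condition holds. But: (n) operates against (d): a current Standing Registration is held. (d) is therefore removed.
Exception (e) is satisfied on its face — the employer is a non-profit; the employer's headcount is 25, below the 30 limit; every employee is an immediate family member. However, paragraph (o) must be considered: (o) operates against (e): a current General Approval is held. (e) is therefore removed.
No exception displaces § 20.

Yes — Dara's bakery must enrol each employee in the state retirement plan.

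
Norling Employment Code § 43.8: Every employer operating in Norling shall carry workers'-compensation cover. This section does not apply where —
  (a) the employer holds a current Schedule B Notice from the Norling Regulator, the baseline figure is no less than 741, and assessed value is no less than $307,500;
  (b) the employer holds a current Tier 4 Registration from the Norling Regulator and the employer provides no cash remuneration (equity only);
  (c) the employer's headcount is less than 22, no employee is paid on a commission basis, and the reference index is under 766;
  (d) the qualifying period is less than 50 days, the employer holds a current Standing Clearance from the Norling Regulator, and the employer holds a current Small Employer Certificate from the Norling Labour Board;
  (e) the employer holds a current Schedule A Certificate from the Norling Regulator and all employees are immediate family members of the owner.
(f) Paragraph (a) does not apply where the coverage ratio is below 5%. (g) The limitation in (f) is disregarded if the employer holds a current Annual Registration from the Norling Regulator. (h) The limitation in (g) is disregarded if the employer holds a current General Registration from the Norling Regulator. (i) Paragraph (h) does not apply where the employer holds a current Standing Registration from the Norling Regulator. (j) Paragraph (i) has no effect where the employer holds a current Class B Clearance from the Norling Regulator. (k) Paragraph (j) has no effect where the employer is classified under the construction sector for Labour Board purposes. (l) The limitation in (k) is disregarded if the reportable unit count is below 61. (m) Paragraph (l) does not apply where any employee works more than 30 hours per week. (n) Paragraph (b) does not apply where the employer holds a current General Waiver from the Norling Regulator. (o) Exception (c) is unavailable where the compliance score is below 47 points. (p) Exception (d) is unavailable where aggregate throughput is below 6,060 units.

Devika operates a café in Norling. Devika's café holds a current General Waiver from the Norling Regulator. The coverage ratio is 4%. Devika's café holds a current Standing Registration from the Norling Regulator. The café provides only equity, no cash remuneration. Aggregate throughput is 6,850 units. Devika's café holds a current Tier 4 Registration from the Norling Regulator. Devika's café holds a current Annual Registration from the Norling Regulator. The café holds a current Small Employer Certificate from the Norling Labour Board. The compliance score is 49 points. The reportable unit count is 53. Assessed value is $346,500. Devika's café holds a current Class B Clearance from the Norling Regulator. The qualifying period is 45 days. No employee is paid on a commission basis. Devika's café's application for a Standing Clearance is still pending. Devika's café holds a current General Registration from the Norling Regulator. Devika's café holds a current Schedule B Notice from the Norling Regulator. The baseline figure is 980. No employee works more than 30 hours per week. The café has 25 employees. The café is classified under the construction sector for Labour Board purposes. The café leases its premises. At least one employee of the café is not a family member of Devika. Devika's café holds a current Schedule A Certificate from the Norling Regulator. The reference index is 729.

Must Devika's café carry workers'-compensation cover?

Exception (a): a current Schedule B Notice is held; the baseline figure is 980, meeting the 741 threshold; assessed value is $346,500, meeting the $307,500 threshold — every condition holds. Turning to paragraphs (f)–(m): (f) applies — the coverage ratio is 4%, below the 5% limit. (g) applies (a current Annual Registration is held), but is overridden by (h): (h) is engaged — a current General Registration is held. (i) operates (a current Standing Registration is held), but yields to (j): (j) applies — a current Class B Clearance is held. (k) would limit (j) — the café is classified under the construction sector — but (l) sets (k) aside: (l) operates against (k): the reportable unit count is 53, below the 61 limit. (m) is inapplicable (no employee exceeds 30 hours/week), so (l) stands. (a) is therefore removed.
Exception (b): a current Tier 4 Registration is held; remuneration is equity-only — every condition holds. But: (n) applies — a current General Waiver is held. Exception (b) does not apply.
Exception (c) requires that the employer's headcount is less than 22; but the employer's headcount is 25, not less than 22, so (c) is unavailable.
Exception (d) fails — the Standing Clearance is not current.
Exception (e) does not apply: at least one employee is not a family member.
None of the exceptions is available; § 43.8 applies in full.

Yes — Devika's café must carry workers'-compensation cover.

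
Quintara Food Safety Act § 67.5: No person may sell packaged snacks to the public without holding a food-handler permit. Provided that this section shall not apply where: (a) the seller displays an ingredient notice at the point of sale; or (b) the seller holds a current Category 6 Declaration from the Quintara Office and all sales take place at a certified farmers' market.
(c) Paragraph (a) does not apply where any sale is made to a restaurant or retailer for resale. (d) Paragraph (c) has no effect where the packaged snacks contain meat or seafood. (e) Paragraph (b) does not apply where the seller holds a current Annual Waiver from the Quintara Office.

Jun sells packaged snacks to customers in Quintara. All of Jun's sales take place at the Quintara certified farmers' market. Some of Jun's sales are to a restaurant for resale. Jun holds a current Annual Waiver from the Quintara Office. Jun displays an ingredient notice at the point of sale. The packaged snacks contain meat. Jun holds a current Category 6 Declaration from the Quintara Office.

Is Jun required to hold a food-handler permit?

Exception (a) is satisfied on its face — an ingredient notice is displayed. Considering the limiting provisions: (c) operates (some sales are to a restaurant for resale), but is itself disapplied by (d): (d) is engaged — the packaged snacks contain meat. (a) remains available.
Exception (b) is satisfied on its face — a current Category 6 Declaration is held; all sales are at a certified farmers' market. However, paragraph (e) must be considered: (e) applies — a current Annual Waiver is held. So (b) is unavailable.

No — exception (a) applies; Jun is not required to hold a food-handler permit.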